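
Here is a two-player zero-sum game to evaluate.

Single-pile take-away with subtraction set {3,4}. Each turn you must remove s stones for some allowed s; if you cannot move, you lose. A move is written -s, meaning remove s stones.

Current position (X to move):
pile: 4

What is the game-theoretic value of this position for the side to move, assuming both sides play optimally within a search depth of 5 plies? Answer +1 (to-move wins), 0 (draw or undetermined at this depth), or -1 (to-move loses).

value(4, X) = +1

[4] X move#1: -3:+1/1*, -4:+1/0
[1] end (terminal -1, O#2); searched 4 to 5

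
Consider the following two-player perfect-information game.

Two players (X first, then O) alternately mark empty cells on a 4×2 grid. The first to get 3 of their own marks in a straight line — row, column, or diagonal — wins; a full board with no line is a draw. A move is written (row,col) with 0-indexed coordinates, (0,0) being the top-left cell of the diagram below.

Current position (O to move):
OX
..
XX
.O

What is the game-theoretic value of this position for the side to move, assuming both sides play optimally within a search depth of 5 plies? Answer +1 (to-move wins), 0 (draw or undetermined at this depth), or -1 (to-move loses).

value(OX/../XX/.O, O) = 0

[OX/../XX/.O] O move#1: (1,0):-1/OX/O./XX/.O, (1,1):+0/OX/.O/XX/.O*, (3,0):-1/OX/../XX/OO
[OX/.O/XX/.O] X move#2: (1,0):+0/OX/XO/XX/.O*, (3,0):+0/OX/.O/XX/XO
[OX/XO/XX/.O] O move#3: (3,0):+0/OX/XO/XX/OO*
[OX/XO/XX/OO] end (terminal +0, X#4); searched OX/../XX/.O to 5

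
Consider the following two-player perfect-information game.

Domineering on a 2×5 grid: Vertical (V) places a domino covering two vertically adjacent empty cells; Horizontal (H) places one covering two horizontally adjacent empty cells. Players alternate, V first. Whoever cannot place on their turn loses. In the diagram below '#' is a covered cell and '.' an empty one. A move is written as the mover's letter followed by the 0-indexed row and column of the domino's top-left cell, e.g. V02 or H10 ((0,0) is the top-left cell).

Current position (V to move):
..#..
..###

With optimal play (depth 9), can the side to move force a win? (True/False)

[..#../..###] V move#1: V00:+1/#.#../#.###*, V01:+1/.##../.####
[#.#../#.###] H move#2: H03:-1/#.###/#.###*
[#.###/#.###] V move#3: V01:+1/#####/#####*
[#####/#####] end (terminal -1, H#4); searched ..#../..### to 9

V winning at [..#../..###]: True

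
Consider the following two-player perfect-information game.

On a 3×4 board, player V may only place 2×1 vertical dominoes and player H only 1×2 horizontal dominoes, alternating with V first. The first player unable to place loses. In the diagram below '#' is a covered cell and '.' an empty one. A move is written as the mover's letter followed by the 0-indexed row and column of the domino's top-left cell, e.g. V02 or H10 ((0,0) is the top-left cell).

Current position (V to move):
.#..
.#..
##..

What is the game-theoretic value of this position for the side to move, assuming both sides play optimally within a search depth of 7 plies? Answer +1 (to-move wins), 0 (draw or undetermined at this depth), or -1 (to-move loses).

value(.#../.#../##.., V) = +1

p1 V@[.#../.#../##..]: V00[##../##../##..]-1 V02[.##./.##./##..]+1* V03[.#.#/.#.#/##..]+1 V12[.#../.##./###.]+1 V13[.#../.#.#/##.#]+1
p2 H@[.##./.##./##..]: H22[.##./.##./####]-1*
p3 V@[.##./.##./####]: V00[###./###./####]+1* V03[.###/.###/####]+1
p4 H@[###./###./####] terminal -1; root [.#../.#../##..] d7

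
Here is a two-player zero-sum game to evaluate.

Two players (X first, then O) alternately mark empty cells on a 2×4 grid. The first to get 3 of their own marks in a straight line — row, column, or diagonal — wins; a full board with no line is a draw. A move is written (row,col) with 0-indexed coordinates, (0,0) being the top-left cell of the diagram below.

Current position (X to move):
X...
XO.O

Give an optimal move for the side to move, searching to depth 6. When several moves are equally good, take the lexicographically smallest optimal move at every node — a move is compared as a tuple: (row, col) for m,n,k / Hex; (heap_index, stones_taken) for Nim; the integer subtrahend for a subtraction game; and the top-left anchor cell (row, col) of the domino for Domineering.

ply 1, X at X.../XO.O | (0,1)=-1→XX../XO.O; (0,2)=-1→X.X./XO.O; (0,3)=-1→X..X/XO.O; (1,2)=+0→X.../XOXO*
ply 2, O at X.../XOXO | (0,1)=+0→XO../XOXO*; (0,2)=+0→X.O./XOXO; (0,3)=+0→X..O/XOXO
ply 3, X at XO../XOXO | (0,2)=+0→XOX./XOXO*; (0,3)=+0→XO.X/XOXO
ply 4, O at XOX./XOXO | (0,3)=+0→XOXO/XOXO*
ply 5: XOXO/XOXO is terminal +0 (X); from X.../XO.O depth 6

X's best at [X.../XO.O]: (1,2)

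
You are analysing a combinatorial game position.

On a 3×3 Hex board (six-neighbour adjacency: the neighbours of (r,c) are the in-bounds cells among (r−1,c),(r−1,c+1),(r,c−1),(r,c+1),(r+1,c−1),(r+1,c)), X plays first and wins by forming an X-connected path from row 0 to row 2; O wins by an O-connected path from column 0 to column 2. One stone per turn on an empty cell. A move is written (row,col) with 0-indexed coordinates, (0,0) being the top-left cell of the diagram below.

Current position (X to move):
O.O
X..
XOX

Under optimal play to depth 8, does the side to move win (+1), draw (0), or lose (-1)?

value(O.O/X../XOX, X) = +1

p1 X@[O.O/X../XOX]: (0,1)[OXO/X../XOX]+1* (1,1)[O.O/XX./XOX]-1 (1,2)[O.O/X.X/XOX]-1
p2 O@[OXO/X../XOX] terminal -1; root [O.O/X../XOX] d8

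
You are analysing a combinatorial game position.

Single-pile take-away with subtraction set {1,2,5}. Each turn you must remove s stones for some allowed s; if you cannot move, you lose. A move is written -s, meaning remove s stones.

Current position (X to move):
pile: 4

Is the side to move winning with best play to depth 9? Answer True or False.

p1 X@[4]: -1[3]+1* -2[2]-1
p2 O@[3]: -1[2]-1* -2[1]-1
p3 X@[2]: -1[1]-1 -2[0]+1*
p4 O@[0] terminal -1; root [4] d9

X winning at [4]: True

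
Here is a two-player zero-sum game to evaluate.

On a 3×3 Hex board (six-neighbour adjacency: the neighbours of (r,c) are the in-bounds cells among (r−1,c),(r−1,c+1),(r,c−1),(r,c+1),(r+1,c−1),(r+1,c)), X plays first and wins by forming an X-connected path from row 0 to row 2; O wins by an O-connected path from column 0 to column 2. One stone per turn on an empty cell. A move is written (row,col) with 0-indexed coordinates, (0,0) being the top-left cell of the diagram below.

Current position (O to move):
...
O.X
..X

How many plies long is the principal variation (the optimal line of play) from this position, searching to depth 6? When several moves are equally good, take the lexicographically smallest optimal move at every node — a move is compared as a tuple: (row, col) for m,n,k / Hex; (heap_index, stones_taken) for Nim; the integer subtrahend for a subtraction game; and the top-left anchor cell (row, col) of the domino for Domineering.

[.../O.X/..X] O move#1: (0,0):-1/O../O.X/..X, (0,1):-1/.O./O.X/..X, (0,2):+1/..O/O.X/..X*, (1,1):-1/.../OOX/..X, (2,0):-1/.../O.X/O.X, (2,1):-1/.../O.X/.OX
[..O/O.X/..X] X move#2: (0,0):-1/X.O/O.X/..X*, (0,1):-1/.XO/O.X/..X, (1,1):-1/..O/OXX/..X, (2,0):-1/..O/O.X/X.X, (2,1):-1/..O/O.X/.XX
[X.O/O.X/..X] O move#3: (0,1):+1/XOO/O.X/..X*, (1,1):+1/X.O/OOX/..X, (2,0):+1/X.O/O.X/O.X, (2,1):+1/X.O/O.X/.OX
[XOO/O.X/..X] end (terminal -1, X#4); searched .../O.X/..X to 6

PV length from [.../O.X/..X]: 3 plies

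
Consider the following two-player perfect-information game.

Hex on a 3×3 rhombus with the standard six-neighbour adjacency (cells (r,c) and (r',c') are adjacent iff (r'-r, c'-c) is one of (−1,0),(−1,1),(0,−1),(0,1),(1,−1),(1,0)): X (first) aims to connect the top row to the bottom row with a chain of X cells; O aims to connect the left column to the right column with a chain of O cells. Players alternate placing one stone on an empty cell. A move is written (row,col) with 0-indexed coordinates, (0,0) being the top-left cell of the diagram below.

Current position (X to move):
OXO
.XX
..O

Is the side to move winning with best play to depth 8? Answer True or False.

[OXO/.XX/..O] X move#1: (1,0):+1/OXO/XXX/..O*, (2,0):+1/OXO/.XX/X.O, (2,1):+1/OXO/.XX/.XO
[OXO/XXX/..O] O move#2: (2,0):-1/OXO/XXX/O.O*, (2,1):-1/OXO/XXX/.OO
[OXO/XXX/O.O] X move#3: (2,1):+1/OXO/XXX/OXO*
[OXO/XXX/OXO] end (terminal -1, O#4); searched OXO/.XX/..O to 8

X winning at [OXO/.XX/..O]: True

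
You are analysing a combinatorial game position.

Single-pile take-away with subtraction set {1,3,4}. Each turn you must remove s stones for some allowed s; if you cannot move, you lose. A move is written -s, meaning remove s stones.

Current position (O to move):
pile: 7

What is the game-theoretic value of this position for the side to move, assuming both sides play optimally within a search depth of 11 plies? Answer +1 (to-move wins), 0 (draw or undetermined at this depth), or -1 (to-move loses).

p1 O@[7]: -1[6]-1* -3[4]-1 -4[3]-1
p2 X@[6]: -1[5]-1 -3[3]-1 -4[2]+1*
p3 O@[2]: -1[1]-1*
p4 X@[1]: -1[0]+1*
p5 O@[0] terminal -1; root [7] d11

value(7, O) = -1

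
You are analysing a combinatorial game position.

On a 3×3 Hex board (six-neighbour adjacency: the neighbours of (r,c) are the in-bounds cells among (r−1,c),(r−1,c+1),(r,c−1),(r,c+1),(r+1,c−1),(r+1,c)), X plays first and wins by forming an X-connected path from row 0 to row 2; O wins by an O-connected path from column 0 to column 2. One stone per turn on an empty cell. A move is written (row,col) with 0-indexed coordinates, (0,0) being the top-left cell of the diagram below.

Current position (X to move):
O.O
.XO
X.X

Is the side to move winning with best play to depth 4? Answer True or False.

X winning at [O.O/.XO/X.X]: True

ply 1, X at O.O/.XO/X.X | (0,1)=+1→OXO/.XO/X.X*; (1,0)=-1→O.O/XXO/X.X; (2,1)=-1→O.O/.XO/XXX
ply 2: OXO/.XO/X.X is terminal -1 (O); from O.O/.XO/X.X depth 4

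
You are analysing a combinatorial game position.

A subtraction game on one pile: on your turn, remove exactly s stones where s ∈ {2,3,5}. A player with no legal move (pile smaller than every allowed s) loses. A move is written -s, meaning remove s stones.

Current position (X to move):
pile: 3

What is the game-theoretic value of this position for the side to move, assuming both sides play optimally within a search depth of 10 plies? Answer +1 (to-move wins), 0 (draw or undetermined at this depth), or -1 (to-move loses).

p1 X@[3]: -2[1]+1* -3[0]+1
p2 O@[1] terminal -1; root [3] d10

value(3, X) = +1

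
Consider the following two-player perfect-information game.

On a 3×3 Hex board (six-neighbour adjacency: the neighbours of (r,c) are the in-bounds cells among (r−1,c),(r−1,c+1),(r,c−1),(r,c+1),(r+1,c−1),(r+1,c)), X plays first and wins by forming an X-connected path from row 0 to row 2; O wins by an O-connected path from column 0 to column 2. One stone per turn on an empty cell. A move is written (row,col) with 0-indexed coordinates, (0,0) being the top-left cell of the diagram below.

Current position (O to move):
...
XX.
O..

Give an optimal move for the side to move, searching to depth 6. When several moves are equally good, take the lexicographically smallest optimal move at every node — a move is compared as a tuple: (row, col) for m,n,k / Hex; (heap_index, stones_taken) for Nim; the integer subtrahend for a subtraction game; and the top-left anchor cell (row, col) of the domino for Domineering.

[.../XX./O..] O move#1: (0,0):-1/O../XX./O.., (0,1):-1/.O./XX./O.., (0,2):-1/..O/XX./O.., (1,2):-1/.../XXO/O.., (2,1):+1/.../XX./OO.*, (2,2):-1/.../XX./O.O
[.../XX./OO.] X move#2: (0,0):-1/X../XX./OO.*, (0,1):-1/.X./XX./OO., (0,2):-1/..X/XX./OO., (1,2):-1/.../XXX/OO., (2,2):-1/.../XX./OOX
[X../XX./OO.] O move#3: (0,1):+1/XO./XX./OO.*, (0,2):+1/X.O/XX./OO., (1,2):+1/X../XXO/OO., (2,2):+1/X../XX./OOO
[XO./XX./OO.] X move#4: (0,2):-1/XOX/XX./OO.*, (1,2):-1/XO./XXX/OO., (2,2):-1/XO./XX./OOX
[XOX/XX./OO.] O move#5: (1,2):+1/XOX/XXO/OO.*, (2,2):+1/XOX/XX./OOO
[XOX/XXO/OO.] end (terminal -1, X#6); searched .../XX./O.. to 6

O's best at [.../XX./O..]: (2,1)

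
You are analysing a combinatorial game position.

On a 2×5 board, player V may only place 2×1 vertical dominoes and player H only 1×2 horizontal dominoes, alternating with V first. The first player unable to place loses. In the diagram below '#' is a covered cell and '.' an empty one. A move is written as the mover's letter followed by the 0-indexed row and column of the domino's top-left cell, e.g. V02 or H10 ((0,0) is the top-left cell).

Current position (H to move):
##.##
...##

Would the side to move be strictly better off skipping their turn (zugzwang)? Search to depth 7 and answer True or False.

zugzwang(##.##/...##, H) = False

ply 1, H at ##.##/...## | H10=-1→##.##/##.##; H11=+1→##.##/.####*
ply 2: ##.##/.#### is terminal -1 (V); from ##.##/...## depth 7
pass branch (V moves first from the same position):
  | ply 1, V at ##.##/...## | V02=-1→#####/..###*
  | ply 2, H at #####/..### | H10=+1→#####/#####*
  | ply 3: #####/##### is terminal -1 (V); from ##.##/...## depth 7
H moving scores +1; H passing scores +1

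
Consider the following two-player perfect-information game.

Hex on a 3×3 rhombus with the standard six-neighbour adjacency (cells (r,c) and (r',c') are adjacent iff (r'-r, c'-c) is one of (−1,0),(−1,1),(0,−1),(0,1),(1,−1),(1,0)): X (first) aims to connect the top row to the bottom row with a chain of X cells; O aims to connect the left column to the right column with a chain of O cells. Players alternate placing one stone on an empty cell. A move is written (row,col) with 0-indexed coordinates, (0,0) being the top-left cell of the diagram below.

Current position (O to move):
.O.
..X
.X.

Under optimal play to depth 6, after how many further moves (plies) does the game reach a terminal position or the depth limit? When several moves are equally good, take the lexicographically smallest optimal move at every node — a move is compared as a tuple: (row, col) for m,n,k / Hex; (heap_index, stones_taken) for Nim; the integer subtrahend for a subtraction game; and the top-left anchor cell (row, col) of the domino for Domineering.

PV length from [.O./..X/.X.]: 3 plies

ply 1, O at .O./..X/.X. | (0,0)=-1→OO./..X/.X.; (0,2)=+1→.OO/..X/.X.*; (1,0)=-1→.O./O.X/.X.; (1,1)=-1→.O./.OX/.X.; (2,0)=-1→.O./..X/OX.; (2,2)=-1→.O./..X/.XO
ply 2, X at .OO/..X/.X. | (0,0)=-1→XOO/..X/.X.*; (1,0)=-1→.OO/X.X/.X.; (1,1)=-1→.OO/.XX/.X.; (2,0)=-1→.OO/..X/XX.; (2,2)=-1→.OO/..X/.XX
ply 3, O at XOO/..X/.X. | (1,0)=+1→XOO/O.X/.X.*; (1,1)=+1→XOO/.OX/.X.; (2,0)=+1→XOO/..X/OX.; (2,2)=-1→XOO/..X/.XO
ply 4: XOO/O.X/.X. is terminal -1 (X); from .O./..X/.X. depth 6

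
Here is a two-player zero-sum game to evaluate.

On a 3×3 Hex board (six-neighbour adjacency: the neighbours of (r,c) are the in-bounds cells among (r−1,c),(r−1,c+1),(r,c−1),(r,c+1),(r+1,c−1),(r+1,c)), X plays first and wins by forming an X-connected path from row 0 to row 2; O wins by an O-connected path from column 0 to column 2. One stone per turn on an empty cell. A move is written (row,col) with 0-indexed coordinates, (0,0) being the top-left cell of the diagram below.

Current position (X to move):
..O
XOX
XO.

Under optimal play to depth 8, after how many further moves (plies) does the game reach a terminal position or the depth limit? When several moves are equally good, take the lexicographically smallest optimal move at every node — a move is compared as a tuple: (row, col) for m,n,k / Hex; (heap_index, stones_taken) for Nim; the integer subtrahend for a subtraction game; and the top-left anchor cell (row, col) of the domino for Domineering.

[..O/XOX/XO.] X move#1: (0,0):+1/X.O/XOX/XO.*, (0,1):+1/.XO/XOX/XO., (2,2):+1/..O/XOX/XOX
[X.O/XOX/XO.] end (terminal -1, O#2); searched ..O/XOX/XO. to 8

PV length from [..O/XOX/XO.]: 1 ply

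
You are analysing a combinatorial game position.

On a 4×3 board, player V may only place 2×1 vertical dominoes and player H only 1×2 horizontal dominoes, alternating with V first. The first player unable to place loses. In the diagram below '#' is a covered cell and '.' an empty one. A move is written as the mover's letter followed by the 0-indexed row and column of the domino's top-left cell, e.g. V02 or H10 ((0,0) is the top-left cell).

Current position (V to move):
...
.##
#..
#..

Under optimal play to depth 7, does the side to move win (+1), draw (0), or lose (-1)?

value(.../.##/#../#.., V) = +1

[.../.##/#../#..] V move#1: V00:-1/#../###/#../#.., V21:+1/.../.##/##./##.*, V22:+1/.../.##/#.#/#.#
[.../.##/##./##.] H move#2: H00:-1/##./.##/##./##.*, H01:-1/.##/.##/##./##.
[##./.##/##./##.] V move#3: V22:+1/##./.##/###/###*
[##./.##/###/###] end (terminal -1, H#4); searched .../.##/#../#.. to 7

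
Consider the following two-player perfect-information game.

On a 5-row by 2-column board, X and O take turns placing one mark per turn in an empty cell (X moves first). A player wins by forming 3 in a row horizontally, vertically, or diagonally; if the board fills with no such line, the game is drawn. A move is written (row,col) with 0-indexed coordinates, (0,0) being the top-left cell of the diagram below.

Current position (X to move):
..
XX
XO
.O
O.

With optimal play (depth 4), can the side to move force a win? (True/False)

[../XX/XO/.O/O.] X move#1: (0,0):+1/X./XX/XO/.O/O.*, (0,1):-1/.X/XX/XO/.O/O., (3,0):+1/../XX/XO/XO/O., (4,1):+1/../XX/XO/.O/OX
[X./XX/XO/.O/O.] end (terminal -1, O#2); searched ../XX/XO/.O/O. to 4

X winning at [../XX/XO/.O/O.]: True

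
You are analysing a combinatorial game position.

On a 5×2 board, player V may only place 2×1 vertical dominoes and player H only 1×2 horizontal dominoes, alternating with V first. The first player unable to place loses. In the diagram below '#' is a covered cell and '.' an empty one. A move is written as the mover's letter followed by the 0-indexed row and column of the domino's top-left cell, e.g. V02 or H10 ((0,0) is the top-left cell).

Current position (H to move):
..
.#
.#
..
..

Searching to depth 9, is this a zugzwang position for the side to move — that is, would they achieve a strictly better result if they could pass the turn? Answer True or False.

ply 1, H at ../.#/.#/../.. | H00=-1→##/.#/.#/../..; H30=+1→../.#/.#/##/..*; H40=+1→../.#/.#/../##
ply 2, V at ../.#/.#/##/.. | V00=-1→#./##/.#/##/..*; V10=-1→../##/##/##/..
ply 3, H at #./##/.#/##/.. | H40=+1→#./##/.#/##/##*
ply 4: #./##/.#/##/## is terminal -1 (V); from ../.#/.#/../.. depth 9
suppose H passes — search the same position with V to move:
pass> ply 1, V at ../.#/.#/../.. | V00=-1→#./##/.#/../..; V10=-1→../##/##/../..; V20=+1→../.#/##/#./..*; V30=+1→../.#/.#/#./#.; V31=+1→../.#/.#/.#/.#
pass> ply 2, H at ../.#/##/#./.. | H00=-1→##/.#/##/#./..*; H40=-1→../.#/##/#./##
pass> ply 3, V at ##/.#/##/#./.. | V31=+1→##/.#/##/##/.#*
pass> ply 4: ##/.#/##/##/.# is terminal -1 (H); from ../.#/.#/../.. depth 9
for H: play +1, pass -1

zugzwang(../.#/.#/../.., H) = False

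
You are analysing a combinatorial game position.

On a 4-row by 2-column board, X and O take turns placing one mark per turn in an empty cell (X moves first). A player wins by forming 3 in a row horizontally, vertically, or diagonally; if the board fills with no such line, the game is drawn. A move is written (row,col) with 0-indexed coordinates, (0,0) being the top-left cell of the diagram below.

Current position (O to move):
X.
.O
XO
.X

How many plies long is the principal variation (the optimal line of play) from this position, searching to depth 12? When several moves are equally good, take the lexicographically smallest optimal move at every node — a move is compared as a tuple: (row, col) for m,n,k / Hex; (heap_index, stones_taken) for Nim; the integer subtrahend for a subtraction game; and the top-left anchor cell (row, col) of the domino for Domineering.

PV length from [X./.O/XO/.X]: 1 ply

p1 O@[X./.O/XO/.X]: (0,1)[XO/.O/XO/.X]+1* (1,0)[X./OO/XO/.X]+0 (3,0)[X./.O/XO/OX]-1
p2 X@[XO/.O/XO/.X] terminal -1; root [X./.O/XO/.X] d12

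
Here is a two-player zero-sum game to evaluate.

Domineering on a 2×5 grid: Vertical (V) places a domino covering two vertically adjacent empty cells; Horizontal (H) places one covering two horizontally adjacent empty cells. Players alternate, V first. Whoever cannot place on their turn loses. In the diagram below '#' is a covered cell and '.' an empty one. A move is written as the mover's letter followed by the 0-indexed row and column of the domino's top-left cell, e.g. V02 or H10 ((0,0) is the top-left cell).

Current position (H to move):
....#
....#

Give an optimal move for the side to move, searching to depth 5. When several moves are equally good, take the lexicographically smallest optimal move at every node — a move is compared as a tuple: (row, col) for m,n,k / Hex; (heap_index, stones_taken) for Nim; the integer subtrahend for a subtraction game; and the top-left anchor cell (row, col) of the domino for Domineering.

H's best at [....#/....#]: H01

p1 H@[....#/....#]: H00[##..#/....#]-1 H01[.##.#/....#]+1* H02[..###/....#]-1 H10[....#/##..#]-1 H11[....#/.##.#]+1 H12[....#/..###]-1
p2 V@[.##.#/....#]: V00[###.#/#...#]-1* V03[.####/...##]-1
p3 H@[###.#/#...#]: H11[###.#/###.#]-1 H12[###.#/#.###]+1*
p4 V@[###.#/#.###] terminal -1; root [....#/....#] d5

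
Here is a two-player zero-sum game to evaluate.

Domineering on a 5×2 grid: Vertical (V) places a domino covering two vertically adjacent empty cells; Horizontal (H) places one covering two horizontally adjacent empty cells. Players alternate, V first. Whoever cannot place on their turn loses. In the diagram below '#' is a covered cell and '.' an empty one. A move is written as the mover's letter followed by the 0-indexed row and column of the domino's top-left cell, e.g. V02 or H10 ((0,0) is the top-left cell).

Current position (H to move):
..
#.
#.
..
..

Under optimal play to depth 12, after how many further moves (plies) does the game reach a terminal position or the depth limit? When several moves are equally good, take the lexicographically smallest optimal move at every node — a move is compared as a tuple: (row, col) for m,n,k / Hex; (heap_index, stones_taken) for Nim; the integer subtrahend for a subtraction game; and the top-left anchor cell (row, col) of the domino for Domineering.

[../#./#./../..] H move#1: H00:-1/##/#./#./../.., H30:+1/../#./#./##/..*, H40:+1/../#./#./../##
[../#./#./##/..] V move#2: V01:-1/.#/##/#./##/..*, V11:-1/../##/##/##/..
[.#/##/#./##/..] H move#3: H40:+1/.#/##/#./##/##*
[.#/##/#./##/##] end (terminal -1, V#4); searched ../#./#./../.. to 12

PV length from [../#./#./../..]: 3 plies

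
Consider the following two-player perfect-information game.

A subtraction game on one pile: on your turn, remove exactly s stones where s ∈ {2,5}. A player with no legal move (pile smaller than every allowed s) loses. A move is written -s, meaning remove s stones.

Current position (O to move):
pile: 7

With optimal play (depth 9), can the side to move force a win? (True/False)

O winning at [7]: False

ply 1, O at 7 | -2=-1→5*; -5=-1→2
ply 2, X at 5 | -2=-1→3; -5=+1→0*
ply 3: 0 is terminal -1 (O); from 7 depth 9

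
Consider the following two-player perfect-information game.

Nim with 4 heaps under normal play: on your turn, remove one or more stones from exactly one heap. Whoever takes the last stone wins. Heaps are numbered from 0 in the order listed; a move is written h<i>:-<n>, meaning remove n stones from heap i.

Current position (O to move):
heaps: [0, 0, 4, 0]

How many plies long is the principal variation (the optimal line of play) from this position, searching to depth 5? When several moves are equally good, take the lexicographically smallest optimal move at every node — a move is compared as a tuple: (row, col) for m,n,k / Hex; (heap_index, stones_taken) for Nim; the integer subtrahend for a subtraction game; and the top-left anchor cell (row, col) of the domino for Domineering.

PV length from [(0,0,4,0)]: 1 ply

p1 O@[(0,0,4,0)]: h2:-1[(0,0,3,0)]-1 h2:-2[(0,0,2,0)]-1 h2:-3[(0,0,1,0)]-1 h2:-4[(0,0,0,0)]+1*
p2 X@[(0,0,0,0)] terminal -1; root [(0,0,4,0)] d5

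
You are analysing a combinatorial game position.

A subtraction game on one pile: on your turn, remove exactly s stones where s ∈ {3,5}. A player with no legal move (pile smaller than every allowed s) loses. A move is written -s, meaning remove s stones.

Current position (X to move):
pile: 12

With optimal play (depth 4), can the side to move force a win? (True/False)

X winning at [12]: True

ply 1, X at 12 | -3=+1→9*; -5=-1→7
ply 2, O at 9 | -3=-1→6*; -5=-1→4
ply 3, X at 6 | -3=-1→3; -5=+1→1*
ply 4: 1 is terminal -1 (O); from 12 depth 4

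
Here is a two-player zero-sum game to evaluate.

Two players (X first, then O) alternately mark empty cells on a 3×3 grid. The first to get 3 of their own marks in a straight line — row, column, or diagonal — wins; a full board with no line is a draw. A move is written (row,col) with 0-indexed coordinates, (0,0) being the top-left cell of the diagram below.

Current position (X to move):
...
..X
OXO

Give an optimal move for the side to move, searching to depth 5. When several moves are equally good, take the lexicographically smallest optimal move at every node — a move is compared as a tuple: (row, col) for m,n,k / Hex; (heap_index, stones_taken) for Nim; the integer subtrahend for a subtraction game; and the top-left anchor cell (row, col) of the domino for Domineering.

p1 X@[.../..X/OXO]: (0,0)[X../..X/OXO]+0 (0,1)[.X./..X/OXO]-1 (0,2)[..X/..X/OXO]-1 (1,0)[.../X.X/OXO]-1 (1,1)[.../.XX/OXO]+1*
p2 O@[.../.XX/OXO]: (0,0)[O../.XX/OXO]-1* (0,1)[.O./.XX/OXO]-1 (0,2)[..O/.XX/OXO]-1 (1,0)[.../OXX/OXO]-1
p3 X@[O../.XX/OXO]: (0,1)[OX./.XX/OXO]+1* (0,2)[O.X/.XX/OXO]-1 (1,0)[O../XXX/OXO]+1
p4 O@[OX./.XX/OXO] terminal -1; root [.../..X/OXO] d5

X's best at [.../..X/OXO]: (1,1)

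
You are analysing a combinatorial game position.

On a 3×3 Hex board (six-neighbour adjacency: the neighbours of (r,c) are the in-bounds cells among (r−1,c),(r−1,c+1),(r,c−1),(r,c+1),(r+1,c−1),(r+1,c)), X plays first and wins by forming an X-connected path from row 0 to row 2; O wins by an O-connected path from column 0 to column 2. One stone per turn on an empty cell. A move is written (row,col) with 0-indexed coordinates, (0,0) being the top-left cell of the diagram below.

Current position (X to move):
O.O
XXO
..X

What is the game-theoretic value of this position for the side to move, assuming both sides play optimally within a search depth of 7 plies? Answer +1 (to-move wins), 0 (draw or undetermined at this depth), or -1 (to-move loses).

value(O.O/XXO/..X, X) = +1

p1 X@[O.O/XXO/..X]: (0,1)[OXO/XXO/..X]+1* (2,0)[O.O/XXO/X.X]-1 (2,1)[O.O/XXO/.XX]-1
p2 O@[OXO/XXO/..X]: (2,0)[OXO/XXO/O.X]-1* (2,1)[OXO/XXO/.OX]-1
p3 X@[OXO/XXO/O.X]: (2,1)[OXO/XXO/OXX]+1*
p4 O@[OXO/XXO/OXX] terminal -1; root [O.O/XXO/..X] d7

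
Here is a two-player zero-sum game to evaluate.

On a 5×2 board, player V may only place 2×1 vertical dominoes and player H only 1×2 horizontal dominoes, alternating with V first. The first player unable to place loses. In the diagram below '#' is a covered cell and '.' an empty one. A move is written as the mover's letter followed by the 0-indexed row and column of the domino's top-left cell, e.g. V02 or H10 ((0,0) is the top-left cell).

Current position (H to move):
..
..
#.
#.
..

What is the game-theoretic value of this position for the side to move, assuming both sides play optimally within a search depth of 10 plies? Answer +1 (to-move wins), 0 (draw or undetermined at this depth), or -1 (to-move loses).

[../../#./#./..] H move#1: H00:+1/##/../#./#./..*, H10:+1/../##/#./#./.., H40:-1/../../#./#./##
[##/../#./#./..] V move#2: V11:-1/##/.#/##/#./..*, V21:-1/##/../##/##/.., V31:-1/##/../#./##/.#
[##/.#/##/#./..] H move#3: H40:+1/##/.#/##/#./##*
[##/.#/##/#./##] end (terminal -1, V#4); searched ../../#./#./.. to 10

value(../../#./#./.., H) = +1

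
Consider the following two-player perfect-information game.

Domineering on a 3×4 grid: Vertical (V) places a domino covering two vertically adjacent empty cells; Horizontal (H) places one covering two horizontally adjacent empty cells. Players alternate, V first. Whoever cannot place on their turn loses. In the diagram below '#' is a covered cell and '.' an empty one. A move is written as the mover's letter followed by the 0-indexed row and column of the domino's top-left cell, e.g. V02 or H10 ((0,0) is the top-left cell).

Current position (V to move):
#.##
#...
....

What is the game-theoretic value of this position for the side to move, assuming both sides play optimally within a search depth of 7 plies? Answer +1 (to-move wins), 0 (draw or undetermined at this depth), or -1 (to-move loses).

[#.##/#.../....] V move#1: V01:-1/####/##../...., V11:-1/#.##/##../.#.., V12:+1/#.##/#.#./..#.*, V13:-1/#.##/#..#/...#
[#.##/#.#./..#.] H move#2: H20:-1/#.##/#.#./###.*
[#.##/#.#./###.] V move#3: V01:+1/####/###./###.*, V13:+1/#.##/#.##/####
[####/###./###.] end (terminal -1, H#4); searched #.##/#.../.... to 7

value(#.##/#.../...., V) = +1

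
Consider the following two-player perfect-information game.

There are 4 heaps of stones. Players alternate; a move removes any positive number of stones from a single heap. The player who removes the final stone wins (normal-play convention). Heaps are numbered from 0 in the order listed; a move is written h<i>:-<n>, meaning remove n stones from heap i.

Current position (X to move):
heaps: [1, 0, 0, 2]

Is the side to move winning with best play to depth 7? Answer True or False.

X winning at [(1,0,0,2)]: True

p1 X@[(1,0,0,2)]: h0:-1[(0,0,0,2)]-1 h3:-1[(1,0,0,1)]+1* h3:-2[(1,0,0,0)]-1
p2 O@[(1,0,0,1)]: h0:-1[(0,0,0,1)]-1* h3:-1[(1,0,0,0)]-1
p3 X@[(0,0,0,1)]: h3:-1[(0,0,0,0)]+1*
p4 O@[(0,0,0,0)] terminal -1; root [(1,0,0,2)] d7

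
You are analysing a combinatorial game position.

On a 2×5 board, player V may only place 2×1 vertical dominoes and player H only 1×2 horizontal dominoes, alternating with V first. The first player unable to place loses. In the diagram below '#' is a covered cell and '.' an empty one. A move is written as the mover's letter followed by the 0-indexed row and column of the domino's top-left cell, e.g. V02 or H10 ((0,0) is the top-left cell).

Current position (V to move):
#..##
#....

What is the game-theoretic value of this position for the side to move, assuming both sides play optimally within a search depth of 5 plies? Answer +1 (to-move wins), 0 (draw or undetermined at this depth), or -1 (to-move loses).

value(#..##/#...., V) = +1

p1 V@[#..##/#....]: V01[##.##/##...]-1 V02[#.###/#.#..]+1*
p2 H@[#.###/#.#..]: H13[#.###/#.###]-1*
p3 V@[#.###/#.###]: V01[#####/#####]+1*
p4 H@[#####/#####] terminal -1; root [#..##/#....] d5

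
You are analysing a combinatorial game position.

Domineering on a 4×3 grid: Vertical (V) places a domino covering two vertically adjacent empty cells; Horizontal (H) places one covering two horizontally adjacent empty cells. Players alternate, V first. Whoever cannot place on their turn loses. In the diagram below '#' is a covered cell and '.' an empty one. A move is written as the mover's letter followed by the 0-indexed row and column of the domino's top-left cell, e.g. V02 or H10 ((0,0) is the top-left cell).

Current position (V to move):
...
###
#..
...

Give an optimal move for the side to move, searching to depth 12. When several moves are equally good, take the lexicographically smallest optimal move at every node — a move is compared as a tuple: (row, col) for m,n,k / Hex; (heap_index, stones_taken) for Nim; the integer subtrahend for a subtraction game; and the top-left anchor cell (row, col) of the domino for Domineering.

V's best at [.../###/#../...]: V21

[.../###/#../...] V move#1: V21:+1/.../###/##./.#.*, V22:-1/.../###/#.#/..#
[.../###/##./.#.] H move#2: H00:-1/##./###/##./.#.*, H01:-1/.##/###/##./.#.
[##./###/##./.#.] V move#3: V22:+1/##./###/###/.##*
[##./###/###/.##] end (terminal -1, H#4); searched .../###/#../... to 12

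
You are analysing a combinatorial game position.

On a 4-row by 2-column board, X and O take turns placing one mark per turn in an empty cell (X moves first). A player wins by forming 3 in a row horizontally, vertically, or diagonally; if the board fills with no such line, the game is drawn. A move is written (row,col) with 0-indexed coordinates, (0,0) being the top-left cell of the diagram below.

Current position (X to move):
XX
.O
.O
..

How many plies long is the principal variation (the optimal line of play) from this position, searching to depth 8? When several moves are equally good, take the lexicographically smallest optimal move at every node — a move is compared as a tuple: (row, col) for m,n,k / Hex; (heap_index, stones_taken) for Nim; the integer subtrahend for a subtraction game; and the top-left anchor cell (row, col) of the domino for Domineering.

PV length from [XX/.O/.O/..]: 4 plies

p1 X@[XX/.O/.O/..]: (1,0)[XX/XO/.O/..]-1 (2,0)[XX/.O/XO/..]-1 (3,0)[XX/.O/.O/X.]-1 (3,1)[XX/.O/.O/.X]+0*
p2 O@[XX/.O/.O/.X]: (1,0)[XX/OO/.O/.X]+0* (2,0)[XX/.O/OO/.X]+0 (3,0)[XX/.O/.O/OX]+0
p3 X@[XX/OO/.O/.X]: (2,0)[XX/OO/XO/.X]+0* (3,0)[XX/OO/.O/XX]+0
p4 O@[XX/OO/XO/.X]: (3,0)[XX/OO/XO/OX]+0*
p5 X@[XX/OO/XO/OX] terminal +0; root [XX/.O/.O/..] d8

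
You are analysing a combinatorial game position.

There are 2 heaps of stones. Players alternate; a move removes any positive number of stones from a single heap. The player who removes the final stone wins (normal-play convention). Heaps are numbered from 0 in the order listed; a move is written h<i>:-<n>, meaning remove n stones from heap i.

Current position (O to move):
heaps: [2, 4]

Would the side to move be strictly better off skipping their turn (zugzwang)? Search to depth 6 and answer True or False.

zugzwang((2,4), O) = False

[(2,4)] O move#1: h0:-1:-1/(1,4), h0:-2:-1/(0,4), h1:-1:-1/(2,3), h1:-2:+1/(2,2)*, h1:-3:-1/(2,1), h1:-4:-1/(2,0)
[(2,2)] X move#2: h0:-1:-1/(1,2)*, h0:-2:-1/(0,2), h1:-1:-1/(2,1), h1:-2:-1/(2,0)
[(1,2)] O move#3: h0:-1:-1/(0,2), h1:-1:+1/(1,1)*, h1:-2:-1/(1,0)
[(1,1)] X move#4: h0:-1:-1/(0,1)*, h1:-1:-1/(1,0)
[(0,1)] O move#5: h1:-1:+1/(0,0)*
[(0,0)] end (terminal -1, X#6); searched (2,4) to 6
pass branch (X moves first from the same position):
  | [(2,4)] X move#1: h0:-1:-1/(1,4), h0:-2:-1/(0,4), h1:-1:-1/(2,3), h1:-2:+1/(2,2)*, h1:-3:-1/(2,1), h1:-4:-1/(2,0)
  | [(2,2)] O move#2: h0:-1:-1/(1,2)*, h0:-2:-1/(0,2), h1:-1:-1/(2,1), h1:-2:-1/(2,0)
  | [(1,2)] X move#3: h0:-1:-1/(0,2), h1:-1:+1/(1,1)*, h1:-2:-1/(1,0)
  | [(1,1)] O move#4: h0:-1:-1/(0,1)*, h1:-1:-1/(1,0)
  | [(0,1)] X move#5: h1:-1:+1/(0,0)*
  | [(0,0)] end (terminal -1, O#6); searched (2,4) to 6
O moving scores +1; O passing scores -1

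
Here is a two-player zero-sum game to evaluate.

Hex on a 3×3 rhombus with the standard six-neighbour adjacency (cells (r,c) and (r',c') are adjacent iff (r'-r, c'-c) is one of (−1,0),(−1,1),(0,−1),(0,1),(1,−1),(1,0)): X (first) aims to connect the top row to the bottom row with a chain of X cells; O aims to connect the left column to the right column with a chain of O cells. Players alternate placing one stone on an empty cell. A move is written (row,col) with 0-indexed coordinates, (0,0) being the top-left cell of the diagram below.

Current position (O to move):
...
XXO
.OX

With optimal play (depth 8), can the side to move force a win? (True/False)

p1 O@[.../XXO/.OX]: (0,0)[O../XXO/.OX]-1 (0,1)[.O./XXO/.OX]-1 (0,2)[..O/XXO/.OX]-1 (2,0)[.../XXO/OOX]+1*
p2 X@[.../XXO/OOX] terminal -1; root [.../XXO/.OX] d8

O winning at [.../XXO/.OX]: True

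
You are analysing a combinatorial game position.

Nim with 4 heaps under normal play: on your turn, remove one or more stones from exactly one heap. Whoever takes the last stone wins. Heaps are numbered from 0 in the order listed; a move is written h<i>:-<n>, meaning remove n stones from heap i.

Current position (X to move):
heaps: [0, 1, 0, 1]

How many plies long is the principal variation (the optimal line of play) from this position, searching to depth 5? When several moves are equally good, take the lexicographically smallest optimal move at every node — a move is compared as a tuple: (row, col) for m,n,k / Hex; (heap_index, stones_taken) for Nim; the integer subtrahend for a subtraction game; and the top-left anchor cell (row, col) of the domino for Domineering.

[(0,1,0,1)] X move#1: h1:-1:-1/(0,0,0,1)*, h3:-1:-1/(0,1,0,0)
[(0,0,0,1)] O move#2: h3:-1:+1/(0,0,0,0)*
[(0,0,0,0)] end (terminal -1, X#3); searched (0,1,0,1) to 5

PV length from [(0,1,0,1)]: 2 plies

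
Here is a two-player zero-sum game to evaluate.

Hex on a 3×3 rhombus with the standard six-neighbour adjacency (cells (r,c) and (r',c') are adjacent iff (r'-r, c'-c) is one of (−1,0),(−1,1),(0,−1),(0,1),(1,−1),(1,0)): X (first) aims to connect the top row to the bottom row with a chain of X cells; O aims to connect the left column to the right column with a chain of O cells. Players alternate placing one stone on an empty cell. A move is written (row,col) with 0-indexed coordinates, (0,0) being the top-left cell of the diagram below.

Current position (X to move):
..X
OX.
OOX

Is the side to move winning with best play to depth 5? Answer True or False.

X winning at [..X/OX./OOX]: True

[..X/OX./OOX] X move#1: (0,0):-1/X.X/OX./OOX, (0,1):-1/.XX/OX./OOX, (1,2):+1/..X/OXX/OOX*
[..X/OXX/OOX] end (terminal -1, O#2); searched ..X/OX./OOX to 5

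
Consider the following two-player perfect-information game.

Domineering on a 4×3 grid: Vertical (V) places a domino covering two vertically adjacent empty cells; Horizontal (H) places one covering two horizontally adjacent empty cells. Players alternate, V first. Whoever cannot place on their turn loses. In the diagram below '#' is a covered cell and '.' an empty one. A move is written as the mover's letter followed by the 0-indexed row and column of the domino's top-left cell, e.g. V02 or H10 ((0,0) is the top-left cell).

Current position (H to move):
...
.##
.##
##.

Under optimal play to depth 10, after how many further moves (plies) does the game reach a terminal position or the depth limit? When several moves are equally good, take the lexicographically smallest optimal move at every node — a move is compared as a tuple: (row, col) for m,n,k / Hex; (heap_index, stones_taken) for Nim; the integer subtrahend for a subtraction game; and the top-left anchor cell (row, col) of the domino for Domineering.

PV length from [.../.##/.##/##.]: 2 plies

ply 1, H at .../.##/.##/##. | H00=-1→##./.##/.##/##.*; H01=-1→.##/.##/.##/##.
ply 2, V at ##./.##/.##/##. | V10=+1→##./###/###/##.*
ply 3: ##./###/###/##. is terminal -1 (H); from .../.##/.##/##. depth 10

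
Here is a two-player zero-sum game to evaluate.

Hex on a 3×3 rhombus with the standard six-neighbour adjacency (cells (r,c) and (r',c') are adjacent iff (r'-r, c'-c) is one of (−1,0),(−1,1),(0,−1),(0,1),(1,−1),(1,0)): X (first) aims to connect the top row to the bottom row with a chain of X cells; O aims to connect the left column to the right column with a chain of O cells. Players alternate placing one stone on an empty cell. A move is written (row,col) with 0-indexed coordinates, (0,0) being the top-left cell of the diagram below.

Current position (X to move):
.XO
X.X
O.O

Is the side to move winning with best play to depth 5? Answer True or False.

p1 X@[.XO/X.X/O.O]: (0,0)[XXO/X.X/O.O]-1* (1,1)[.XO/XXX/O.O]-1 (2,1)[.XO/X.X/OXO]-1
p2 O@[XXO/X.X/O.O]: (1,1)[XXO/XOX/O.O]+1* (2,1)[XXO/X.X/OOO]+1
p3 X@[XXO/XOX/O.O] terminal -1; root [.XO/X.X/O.O] d5

X winning at [.XO/X.X/O.O]: False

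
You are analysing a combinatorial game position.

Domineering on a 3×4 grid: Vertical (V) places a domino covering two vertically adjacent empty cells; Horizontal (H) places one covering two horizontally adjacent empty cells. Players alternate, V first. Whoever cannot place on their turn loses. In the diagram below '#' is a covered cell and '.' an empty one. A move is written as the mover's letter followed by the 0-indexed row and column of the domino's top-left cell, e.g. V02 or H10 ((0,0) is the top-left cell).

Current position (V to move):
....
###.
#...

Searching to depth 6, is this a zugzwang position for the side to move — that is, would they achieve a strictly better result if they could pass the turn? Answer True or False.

zugzwang(..../###./#..., V) = False

ply 1, V at ..../###./#... | V03=-1→...#/####/#...*; V13=-1→..../####/#..#
ply 2, H at ...#/####/#... | H00=+1→##.#/####/#...*; H01=+1→.###/####/#...; H21=+1→...#/####/###.; H22=+1→...#/####/#.##
ply 3: ##.#/####/#... is terminal -1 (V); from ..../###./#... depth 6
pass branch (H moves first from the same position):
  | ply 1, H at ..../###./#... | H00=+1→##../###./#...*; H01=+1→.##./###./#...; H02=+1→..##/###./#...; H21=+1→..../###./###.; H22=+1→..../###./#.##
  | ply 2, V at ##../###./#... | V03=-1→##.#/####/#...*; V13=-1→##../####/#..#
  | ply 3, H at ##.#/####/#... | H21=+1→##.#/####/###.*; H22=+1→##.#/####/#.##
  | ply 4: ##.#/####/###. is terminal -1 (V); from ..../###./#... depth 6
V moving scores -1; V passing scores -1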